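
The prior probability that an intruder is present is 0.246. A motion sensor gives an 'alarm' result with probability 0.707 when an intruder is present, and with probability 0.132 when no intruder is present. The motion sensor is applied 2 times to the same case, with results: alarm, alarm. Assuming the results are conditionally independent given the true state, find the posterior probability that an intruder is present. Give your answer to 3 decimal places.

Posterior P(H) ≈ 0.903

Let H be the event that an intruder is present; start with P(H) = 0.246. P('alarm'|H) = 0.707, P('alarm'|¬H) = 0.132.
Update on result 1 ('alarm'): P(H) ← 0.707·0.2460 / (0.707·0.2460 + 0.132·0.7540) = 0.17392/0.27345 = 0.6360.
Update on result 2 ('alarm'): P(H) ← 0.707·0.6360 / (0.707·0.6360 + 0.132·0.3640) = 0.44967/0.49772 = 0.9035.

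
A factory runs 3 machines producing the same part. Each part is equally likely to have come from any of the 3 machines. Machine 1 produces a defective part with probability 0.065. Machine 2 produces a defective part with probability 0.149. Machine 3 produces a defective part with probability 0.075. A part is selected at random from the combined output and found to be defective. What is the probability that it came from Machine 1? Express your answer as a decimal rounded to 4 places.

Tabulate prior·likelihood by source: [1] prior 0.333333, lik 0.065, product 0.02167; [2] prior 0.333333, lik 0.149, product 0.04967; [3] prior 0.333333, lik 0.075, product 0.02500.
Normalizing constant = 0.096333; the posterior for Machine 1 is its product over the sum, 0.02167/0.096333 = 0.2249.

Posterior probability ≈ 0.2249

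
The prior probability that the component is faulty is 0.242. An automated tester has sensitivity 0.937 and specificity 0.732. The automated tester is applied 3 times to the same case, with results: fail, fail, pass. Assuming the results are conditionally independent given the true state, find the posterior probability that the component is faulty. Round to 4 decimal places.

Let H be the event that the component is faulty; start with P(H) = 0.242. P('fail'|H) = 0.937, P('fail'|¬H) = 0.268.
Update on result 1 ('fail'): P(H) ← 0.937·0.2420 / (0.937·0.2420 + 0.268·0.7580) = 0.22675/0.42990 = 0.5275.
Update on result 2 ('fail'): P(H) ← 0.937·0.5275 / (0.937·0.5275 + 0.268·0.4725) = 0.49423/0.62087 = 0.7960.
Update on result 3 ('pass'): P(H) ← 0.063·0.7960 / (0.063·0.7960 + 0.732·0.2040) = 0.050150/0.19946 = 0.2514.

Posterior P(H) ≈ 0.2514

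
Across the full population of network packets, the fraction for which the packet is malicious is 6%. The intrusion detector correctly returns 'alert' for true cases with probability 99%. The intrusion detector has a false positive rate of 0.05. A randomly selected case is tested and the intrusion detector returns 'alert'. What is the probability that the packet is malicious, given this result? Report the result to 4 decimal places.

Write H for 'the packet is malicious'. Prior odds H:¬H = 0.06/0.94 = 0.063830. For the 'alert' outcome, the likelihood ratio is 0.99/0.05 = 19.800.
Posterior odds = 0.063830 × 19.800 = 1.2638, so P(H|E) = 1.2638/(1+1.2638) = 0.5583.

P(H | E) ≈ 0.5583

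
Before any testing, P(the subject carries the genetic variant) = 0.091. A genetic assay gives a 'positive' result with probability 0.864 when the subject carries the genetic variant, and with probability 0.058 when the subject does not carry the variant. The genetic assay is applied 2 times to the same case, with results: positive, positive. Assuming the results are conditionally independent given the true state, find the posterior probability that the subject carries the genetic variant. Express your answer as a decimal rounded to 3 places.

Posterior P(H) ≈ 0.957

With H the event that the subject carries the genetic variant, the joint likelihood of the observed sequence is P(data|H) = 0.864·0.864 = 0.74650 and P(data|¬H) = 0.058·0.058 = 0.0033640.
Bayes: P(H|data) = 0.091·0.74650 / (0.091·0.74650 + 0.909·0.0033640) = 0.067931/0.070989 = 0.9569.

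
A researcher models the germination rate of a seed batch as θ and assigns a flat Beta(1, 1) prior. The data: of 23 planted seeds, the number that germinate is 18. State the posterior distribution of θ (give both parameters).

Posterior: Beta(19, 6)

Observing 18 successes and 5 failures updates Beta(1, 1) by adding the success and failure counts to the two shape parameters: α = 1+18 = 19, β = 1+5 = 6.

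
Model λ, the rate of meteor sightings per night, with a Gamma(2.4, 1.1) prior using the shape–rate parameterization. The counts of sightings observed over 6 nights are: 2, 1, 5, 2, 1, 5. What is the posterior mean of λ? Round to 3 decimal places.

Total count ∑xᵢ = 16 over n = 6 nights.
Gamma is conjugate to the Poisson likelihood: posterior is Gamma(shape = 2.4+16 = 18.4, rate = 1.1+6 = 7.1).
E[λ | data] = 18.4/7.1 = 2.592.

Posterior mean ≈ 2.592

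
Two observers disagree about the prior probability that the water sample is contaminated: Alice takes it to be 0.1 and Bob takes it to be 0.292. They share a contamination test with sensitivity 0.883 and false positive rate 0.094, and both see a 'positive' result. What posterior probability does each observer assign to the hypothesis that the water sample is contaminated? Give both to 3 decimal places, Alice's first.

Alice: 0.511; Bob: 0.795

P('+'|H) = 0.883, P('+'|¬H) = 0.094.
Alice: numerator 0.883·0.1 = 0.088300; evidence = 0.088300+0.094·0.9 = 0.17290; posterior = 0.511.
Bob: numerator 0.883·0.292 = 0.25784; evidence = 0.25784+0.094·0.708 = 0.32439; posterior = 0.795.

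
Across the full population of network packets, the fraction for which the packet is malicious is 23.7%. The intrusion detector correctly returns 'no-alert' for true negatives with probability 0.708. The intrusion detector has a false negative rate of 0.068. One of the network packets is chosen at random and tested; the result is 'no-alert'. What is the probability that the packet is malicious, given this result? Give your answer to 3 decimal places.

P(H | E) ≈ 0.029

Let H be the event that the packet is malicious. P(H) = 0.237, so P(¬H) = 0.763. With E the 'no-alert' result, P(E|H) = 0.068 and P(E|¬H) = 0.708.
P(E) = 0.068·0.237 + 0.708·0.763 = 0.016116 + 0.54020 = 0.55632.
By Bayes' theorem, P(H|E) = 0.016116 / 0.55632 = 0.029.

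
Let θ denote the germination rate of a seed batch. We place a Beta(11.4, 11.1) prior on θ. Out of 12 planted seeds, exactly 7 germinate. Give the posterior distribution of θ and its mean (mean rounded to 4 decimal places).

The binomial likelihood is conjugate to the Beta prior: with 7 successes and 5 failures, the posterior is Beta(11.4+7, 11.1+5) = Beta(18.4, 16.1).
E[θ | data] = 18.4/(18.4+16.1) = 0.5333.

Posterior: Beta(18.4, 16.1); mean ≈ 0.5333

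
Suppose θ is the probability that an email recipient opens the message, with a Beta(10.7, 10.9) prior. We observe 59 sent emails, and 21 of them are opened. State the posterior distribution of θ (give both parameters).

The binomial likelihood is conjugate to the Beta prior: with 21 successes and 38 failures, the posterior is Beta(10.7+21, 10.9+38) = Beta(31.7, 48.9).

Posterior: Beta(31.7, 48.9)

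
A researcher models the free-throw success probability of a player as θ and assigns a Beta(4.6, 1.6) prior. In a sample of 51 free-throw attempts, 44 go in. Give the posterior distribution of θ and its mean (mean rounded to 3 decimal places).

Posterior: Beta(48.6, 8.6); mean ≈ 0.850

Observing 44 successes and 7 failures updates Beta(4.6, 1.6) by adding the success and failure counts to the two shape parameters: α = 4.6+44 = 48.6, β = 1.6+7 = 8.6.
Posterior mean = α/(α+β) = 48.6/57.2 = 0.850.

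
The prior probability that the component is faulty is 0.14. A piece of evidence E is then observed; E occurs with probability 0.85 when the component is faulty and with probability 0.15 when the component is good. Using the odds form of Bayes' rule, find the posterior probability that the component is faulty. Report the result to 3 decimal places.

Prior odds = 0.14/(1−0.14) = 0.16279.
Likelihood ratio for E = 0.85/0.15 = 5.6667.
Posterior odds = prior odds × LR = 0.92248.
Posterior probability = odds/(1+odds) = 0.92248/1.9225 = 0.480.

Posterior probability ≈ 0.480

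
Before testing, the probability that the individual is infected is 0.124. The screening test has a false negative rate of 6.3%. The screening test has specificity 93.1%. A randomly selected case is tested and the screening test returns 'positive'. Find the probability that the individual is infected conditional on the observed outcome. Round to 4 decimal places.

P(H | E) ≈ 0.6578

Write H for 'the individual is infected'. Prior odds H:¬H = 0.124/0.876 = 0.14155. For the 'positive' outcome, the likelihood ratio is 0.937/0.069 = 13.580.
Posterior odds = 0.14155 × 13.580 = 1.9222, so P(H|E) = 1.9222/(1+1.9222) = 0.6578.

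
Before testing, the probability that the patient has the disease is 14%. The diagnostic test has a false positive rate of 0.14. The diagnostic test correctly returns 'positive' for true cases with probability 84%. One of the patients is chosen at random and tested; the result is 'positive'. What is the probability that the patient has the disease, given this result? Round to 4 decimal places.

P(H | E) ≈ 0.4941

Write H for 'the patient has the disease'. Prior odds H:¬H = 0.14/0.86 = 0.16279. For the 'positive' outcome, the likelihood ratio is 0.84/0.14 = 6.0000.
Posterior odds = 0.16279 × 6.0000 = 0.97674, so P(H|E) = 0.97674/(1+0.97674) = 0.4941.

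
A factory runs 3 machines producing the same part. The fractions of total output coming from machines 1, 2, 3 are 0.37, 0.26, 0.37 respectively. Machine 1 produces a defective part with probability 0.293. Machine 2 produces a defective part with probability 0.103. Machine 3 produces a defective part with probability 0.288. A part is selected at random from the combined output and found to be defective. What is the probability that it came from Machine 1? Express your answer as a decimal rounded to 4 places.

P(defective|M1) = 0.293; P(defective|M2) = 0.103; P(defective|M3) = 0.288.
Prior × likelihood for each source: 0.37·0.293=0.1084, 0.26·0.103=0.02678, 0.37·0.288=0.1066. Summing gives P(defective) = 0.24175.
P(Machine 1 | defective) = 0.1084 / 0.24175 = 0.4484.

Posterior probability ≈ 0.4484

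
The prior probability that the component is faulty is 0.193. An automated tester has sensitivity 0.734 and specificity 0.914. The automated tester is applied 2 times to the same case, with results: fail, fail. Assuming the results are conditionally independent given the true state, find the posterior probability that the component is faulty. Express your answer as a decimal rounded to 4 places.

Posterior P(H) ≈ 0.9457

With H the event that the component is faulty, the joint likelihood of the observed sequence is P(data|H) = 0.734·0.734 = 0.53876 and P(data|¬H) = 0.086·0.086 = 0.0073960.
Bayes: P(H|data) = 0.193·0.53876 / (0.193·0.53876 + 0.807·0.0073960) = 0.10398/0.10995 = 0.9457.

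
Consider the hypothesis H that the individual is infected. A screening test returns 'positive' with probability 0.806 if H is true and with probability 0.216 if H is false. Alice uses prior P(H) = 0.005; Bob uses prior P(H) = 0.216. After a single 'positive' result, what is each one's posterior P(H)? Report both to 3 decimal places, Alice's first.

The likelihood ratio for a 'positive' result is 0.806/0.216 = 3.7315.
Alice: prior odds 0.005/0.995 = 0.0050251; posterior odds 0.018751; posterior probability 0.018.
Bob: prior odds 0.216/0.784 = 0.27551; posterior odds 1.0281; posterior probability 0.507.

Alice: 0.018; Bob: 0.507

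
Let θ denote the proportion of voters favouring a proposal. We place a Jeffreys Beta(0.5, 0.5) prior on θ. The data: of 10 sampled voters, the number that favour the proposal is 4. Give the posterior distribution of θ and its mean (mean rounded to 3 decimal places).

Posterior: Beta(4.5, 6.5); mean ≈ 0.409

Observing 4 successes and 6 failures updates Beta(0.5, 0.5) by adding the success and failure counts to the two shape parameters: α = 0.5+4 = 4.5, β = 0.5+6 = 6.5.
Posterior mean = α/(α+β) = 4.5/11 = 0.409.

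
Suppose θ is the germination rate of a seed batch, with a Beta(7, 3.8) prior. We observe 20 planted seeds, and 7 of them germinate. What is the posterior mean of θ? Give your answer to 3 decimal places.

Posterior mean ≈ 0.455

Observing 7 successes and 13 failures updates Beta(7, 3.8) by adding the success and failure counts to the two shape parameters: α = 7+7 = 14, β = 3.8+13 = 16.8.
Posterior mean = α/(α+β) = 14/30.8 = 0.455.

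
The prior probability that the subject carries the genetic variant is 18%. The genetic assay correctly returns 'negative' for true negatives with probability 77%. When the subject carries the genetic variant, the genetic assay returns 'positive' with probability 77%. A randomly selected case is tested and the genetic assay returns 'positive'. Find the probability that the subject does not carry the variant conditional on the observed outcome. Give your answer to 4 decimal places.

Write H for 'the subject carries the genetic variant'. Prior odds H:¬H = 0.18/0.82 = 0.21951. For the 'positive' outcome, the likelihood ratio is 0.77/0.23 = 3.3478.
Posterior odds = 0.21951 × 3.3478 = 0.73489, so P(H|E) = 0.73489/(1+0.73489) = 0.4236. Then P(¬H|E) = 1 − 0.4236 = 0.5764.

P(¬H | E) ≈ 0.5764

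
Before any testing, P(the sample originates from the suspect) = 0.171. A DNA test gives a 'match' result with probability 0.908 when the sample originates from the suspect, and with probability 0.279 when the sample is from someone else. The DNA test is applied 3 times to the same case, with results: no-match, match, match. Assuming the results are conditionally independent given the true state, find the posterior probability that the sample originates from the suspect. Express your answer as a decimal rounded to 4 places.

Posterior P(H) ≈ 0.2180

With H the event that the sample originates from the suspect, the joint likelihood of the observed sequence is P(data|H) = 0.092·0.908·0.908 = 0.075851 and P(data|¬H) = 0.721·0.279·0.279 = 0.056123.
Bayes: P(H|data) = 0.171·0.075851 / (0.171·0.075851 + 0.829·0.056123) = 0.012970/0.059497 = 0.2180.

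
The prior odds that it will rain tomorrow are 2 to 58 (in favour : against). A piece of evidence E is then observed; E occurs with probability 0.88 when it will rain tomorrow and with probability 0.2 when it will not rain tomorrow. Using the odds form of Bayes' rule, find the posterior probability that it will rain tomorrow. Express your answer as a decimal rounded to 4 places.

Prior odds = 2/58 = 0.034483.
Likelihood ratio for E = 0.88/0.2 = 4.4000.
Posterior odds = prior odds × LR = 0.15172.
Posterior probability = odds/(1+odds) = 0.15172/1.1517 = 0.1317.

Posterior probability ≈ 0.1317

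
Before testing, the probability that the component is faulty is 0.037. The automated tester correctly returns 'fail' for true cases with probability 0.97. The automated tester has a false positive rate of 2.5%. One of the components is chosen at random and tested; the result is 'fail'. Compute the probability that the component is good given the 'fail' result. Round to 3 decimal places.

P(¬H | E) ≈ 0.401

Write H for 'the component is faulty'. Prior odds H:¬H = 0.037/0.963 = 0.038422. For the 'fail' outcome, the likelihood ratio is 0.97/0.025 = 38.800.
Posterior odds = 0.038422 × 38.800 = 1.4908, so P(H|E) = 1.4908/(1+1.4908) = 0.599. Then P(¬H|E) = 1 − 0.599 = 0.401.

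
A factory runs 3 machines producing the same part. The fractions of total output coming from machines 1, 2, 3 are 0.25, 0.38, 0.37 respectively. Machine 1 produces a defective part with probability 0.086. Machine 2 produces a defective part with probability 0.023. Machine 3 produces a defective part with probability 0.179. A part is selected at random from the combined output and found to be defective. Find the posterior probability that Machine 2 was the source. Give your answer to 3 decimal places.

Posterior probability ≈ 0.091

P(defective|M1) = 0.086; P(defective|M2) = 0.023; P(defective|M3) = 0.179.
Prior × likelihood for each source: 0.25·0.086=0.02150, 0.38·0.023=0.008740, 0.37·0.179=0.06623. Summing gives P(defective) = 0.096470.
P(Machine 2 | defective) = 0.008740 / 0.096470 = 0.091.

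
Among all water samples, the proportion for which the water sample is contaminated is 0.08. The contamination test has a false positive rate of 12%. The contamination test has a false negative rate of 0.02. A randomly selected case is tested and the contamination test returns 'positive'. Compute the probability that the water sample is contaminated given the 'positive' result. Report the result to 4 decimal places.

P(H | E) ≈ 0.4153

Write H for 'the water sample is contaminated'. Prior odds H:¬H = 0.08/0.92 = 0.086957. For the 'positive' outcome, the likelihood ratio is 0.98/0.12 = 8.1667.
Posterior odds = 0.086957 × 8.1667 = 0.71014, so P(H|E) = 0.71014/(1+0.71014) = 0.4153.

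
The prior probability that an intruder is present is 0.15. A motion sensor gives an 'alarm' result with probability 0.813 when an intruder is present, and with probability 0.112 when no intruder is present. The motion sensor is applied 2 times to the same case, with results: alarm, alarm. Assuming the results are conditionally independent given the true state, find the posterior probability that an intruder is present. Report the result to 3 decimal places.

Posterior P(H) ≈ 0.903

Let H be the event that an intruder is present; start with P(H) = 0.15. P('alarm'|H) = 0.813, P('alarm'|¬H) = 0.112.
Update on result 1 ('alarm'): P(H) ← 0.813·0.1500 / (0.813·0.1500 + 0.112·0.8500) = 0.12195/0.21715 = 0.5616.
Update on result 2 ('alarm'): P(H) ← 0.813·0.5616 / (0.813·0.5616 + 0.112·0.4384) = 0.45658/0.50568 = 0.9029.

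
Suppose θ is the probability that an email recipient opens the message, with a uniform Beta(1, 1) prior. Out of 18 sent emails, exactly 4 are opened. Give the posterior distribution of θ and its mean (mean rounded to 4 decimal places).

The binomial likelihood is conjugate to the Beta prior: with 4 successes and 14 failures, the posterior is Beta(1+4, 1+14) = Beta(5, 15).
Posterior mean = α/(α+β) = 5/20 = 0.2500.

Posterior: Beta(5, 15); mean ≈ 0.2500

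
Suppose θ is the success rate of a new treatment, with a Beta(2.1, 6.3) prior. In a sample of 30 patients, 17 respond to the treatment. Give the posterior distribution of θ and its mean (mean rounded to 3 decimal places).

Posterior: Beta(19.1, 19.3); mean ≈ 0.497

The binomial likelihood is conjugate to the Beta prior: with 17 successes and 13 failures, the posterior is Beta(2.1+17, 6.3+13) = Beta(19.1, 19.3).
Posterior mean = α/(α+β) = 19.1/38.4 = 0.497.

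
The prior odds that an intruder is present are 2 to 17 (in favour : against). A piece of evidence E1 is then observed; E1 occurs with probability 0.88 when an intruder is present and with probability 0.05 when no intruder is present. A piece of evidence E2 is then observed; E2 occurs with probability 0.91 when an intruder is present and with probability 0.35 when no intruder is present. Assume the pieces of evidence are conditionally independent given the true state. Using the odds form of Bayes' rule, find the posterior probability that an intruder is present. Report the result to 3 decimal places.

Posterior probability ≈ 0.843

Prior odds = 2/17 = 0.11765. In log-odds, ln(0.11765) = -2.1401.
Add log likelihood ratios: ln(17.600) + ln(2.6000) = 3.8234.
Posterior log-odds = 1.6833, so posterior odds = exp(1.6833) = 5.3835. Converting, P(H|E) = 5.3835/6.3835 = 0.843.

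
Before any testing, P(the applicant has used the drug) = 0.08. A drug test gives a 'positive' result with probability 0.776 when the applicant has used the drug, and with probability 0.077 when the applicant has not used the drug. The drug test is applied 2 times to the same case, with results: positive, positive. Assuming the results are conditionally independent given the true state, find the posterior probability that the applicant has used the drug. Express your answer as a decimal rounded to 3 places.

With H the event that the applicant has used the drug, the joint likelihood of the observed sequence is P(data|H) = 0.776·0.776 = 0.60218 and P(data|¬H) = 0.077·0.077 = 0.0059290.
Bayes: P(H|data) = 0.08·0.60218 / (0.08·0.60218 + 0.92·0.0059290) = 0.048174/0.053629 = 0.8983.

Posterior P(H) ≈ 0.898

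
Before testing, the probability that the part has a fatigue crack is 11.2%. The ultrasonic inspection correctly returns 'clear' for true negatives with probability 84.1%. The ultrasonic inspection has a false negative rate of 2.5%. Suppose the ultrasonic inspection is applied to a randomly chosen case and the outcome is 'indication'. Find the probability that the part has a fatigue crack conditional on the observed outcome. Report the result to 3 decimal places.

Let H be the event that the part has a fatigue crack. P(H) = 0.112, so P(¬H) = 0.888. With E the 'indication' result, P(E|H) = 0.975 and P(E|¬H) = 0.159.
P(E) = 0.975·0.112 + 0.159·0.888 = 0.10920 + 0.14119 = 0.25039.
By Bayes' theorem, P(H|E) = 0.10920 / 0.25039 = 0.436.

P(H | E) ≈ 0.436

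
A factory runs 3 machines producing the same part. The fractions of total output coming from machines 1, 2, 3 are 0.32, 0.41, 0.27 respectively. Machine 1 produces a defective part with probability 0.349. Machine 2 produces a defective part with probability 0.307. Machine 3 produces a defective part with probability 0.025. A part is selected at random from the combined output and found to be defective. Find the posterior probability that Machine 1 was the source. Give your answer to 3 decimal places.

P(defective|M1) = 0.349; P(defective|M2) = 0.307; P(defective|M3) = 0.025.
Prior × likelihood for each source: 0.32·0.349=0.1117, 0.41·0.307=0.1259, 0.27·0.025=0.006750. Summing gives P(defective) = 0.24430.
P(Machine 1 | defective) = 0.1117 / 0.24430 = 0.457.

Posterior probability ≈ 0.457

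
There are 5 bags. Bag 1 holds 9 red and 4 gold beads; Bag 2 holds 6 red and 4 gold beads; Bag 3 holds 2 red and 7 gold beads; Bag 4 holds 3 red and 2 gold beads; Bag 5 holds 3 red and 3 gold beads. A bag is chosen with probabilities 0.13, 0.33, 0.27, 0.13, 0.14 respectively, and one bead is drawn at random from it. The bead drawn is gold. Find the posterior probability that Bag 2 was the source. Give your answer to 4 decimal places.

Posterior probability ≈ 0.2619

Tabulate prior·likelihood by source: [1] prior 0.13, lik 0.3077, product 0.04000; [2] prior 0.33, lik 0.4, product 0.1320; [3] prior 0.27, lik 0.7778, product 0.2100; [4] prior 0.13, lik 0.4, product 0.05200; [5] prior 0.14, lik 0.5, product 0.07000.
Normalizing constant = 0.50400; the posterior for Bag 2 is its product over the sum, 0.1320/0.50400 = 0.2619.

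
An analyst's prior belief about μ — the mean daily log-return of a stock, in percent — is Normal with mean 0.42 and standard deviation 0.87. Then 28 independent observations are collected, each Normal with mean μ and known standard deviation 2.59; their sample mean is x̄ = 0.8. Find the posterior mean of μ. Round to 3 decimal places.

Posterior mean ≈ 0.709

Prior precision 1/τ₀² = 1/0.87² = 1.32118; data precision n/σ² = 28/2.59² = 4.17406.
Posterior precision = 1.32118 + 4.17406 = 5.49524.
Posterior mean = (1.32118·0.42 + 4.17406·0.8) / 5.49524 = 0.709.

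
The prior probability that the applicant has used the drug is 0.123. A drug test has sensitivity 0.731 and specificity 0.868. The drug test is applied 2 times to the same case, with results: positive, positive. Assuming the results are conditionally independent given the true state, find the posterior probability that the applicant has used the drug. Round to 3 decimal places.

Posterior P(H) ≈ 0.811

Let H be the event that the applicant has used the drug; start with P(H) = 0.123. P('positive'|H) = 0.731, P('positive'|¬H) = 0.132.
Update on result 1 ('positive'): P(H) ← 0.731·0.1230 / (0.731·0.1230 + 0.132·0.8770) = 0.089913/0.20568 = 0.4372.
Update on result 2 ('positive'): P(H) ← 0.731·0.4372 / (0.731·0.4372 + 0.132·0.5628) = 0.31956/0.39386 = 0.8114.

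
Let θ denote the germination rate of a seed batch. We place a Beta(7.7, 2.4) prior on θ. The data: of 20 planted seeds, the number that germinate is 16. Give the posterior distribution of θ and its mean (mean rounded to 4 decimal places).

Observing 16 successes and 4 failures updates Beta(7.7, 2.4) by adding the success and failure counts to the two shape parameters: α = 7.7+16 = 23.7, β = 2.4+4 = 6.4.
E[θ | data] = 23.7/(23.7+6.4) = 0.7874.

Posterior: Beta(23.7, 6.4); mean ≈ 0.7874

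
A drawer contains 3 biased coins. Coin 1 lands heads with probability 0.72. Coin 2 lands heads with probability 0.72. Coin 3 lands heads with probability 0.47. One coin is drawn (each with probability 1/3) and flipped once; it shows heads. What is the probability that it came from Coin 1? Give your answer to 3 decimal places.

Posterior probability ≈ 0.377

P(heads|C1) = 0.72; P(heads|C2) = 0.72; P(heads|C3) = 0.47.
Prior × likelihood for each source: 0.333333·0.72=0.2400, 0.333333·0.72=0.2400, 0.333333·0.47=0.1567. Summing gives P(heads) = 0.63667.
P(Coin 1 | heads) = 0.2400 / 0.63667 = 0.377.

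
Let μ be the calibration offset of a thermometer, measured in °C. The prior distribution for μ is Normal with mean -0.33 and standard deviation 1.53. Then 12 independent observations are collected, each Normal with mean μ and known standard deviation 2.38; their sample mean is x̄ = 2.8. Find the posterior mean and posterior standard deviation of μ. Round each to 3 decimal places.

Posterior mean ≈ 2.275; posterior SD ≈ 0.627

With known σ, the Normal prior is conjugate. Weight on the data is w = (n/σ²)/(n/σ² + 1/τ₀²) = 2.11849/(2.11849+0.427186) = 0.83219.
Posterior mean = w·x̄ + (1−w)·μ₀ = 0.83219·2.8 + 0.16781·-0.33 = 2.275. Posterior variance = 1/(2.11849+0.427186) = 0.392822, so SD = 0.627.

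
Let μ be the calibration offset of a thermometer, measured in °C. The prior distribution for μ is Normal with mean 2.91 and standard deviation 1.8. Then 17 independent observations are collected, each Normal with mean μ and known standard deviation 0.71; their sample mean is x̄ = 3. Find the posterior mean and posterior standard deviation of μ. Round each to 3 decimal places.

Prior precision 1/τ₀² = 1/1.8² = 0.308642; data precision n/σ² = 17/0.71² = 33.7235.
Posterior precision = 0.308642 + 33.7235 = 34.0321, giving posterior SD = 1/√34.0321 = 0.171.
Posterior mean = (0.308642·2.91 + 33.7235·3) / 34.0321 = 2.999.

Posterior mean ≈ 2.999; posterior SD ≈ 0.171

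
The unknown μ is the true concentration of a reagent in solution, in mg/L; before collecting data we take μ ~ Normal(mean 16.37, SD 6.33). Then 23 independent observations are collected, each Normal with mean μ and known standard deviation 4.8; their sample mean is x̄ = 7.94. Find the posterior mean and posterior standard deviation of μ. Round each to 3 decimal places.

Prior precision 1/τ₀² = 1/6.33² = 0.0249570; data precision n/σ² = 23/4.8² = 0.998264.
Posterior precision = 0.0249570 + 0.998264 = 1.02322, giving posterior SD = 1/√1.02322 = 0.989.
Posterior mean = (0.0249570·16.37 + 0.998264·7.94) / 1.02322 = 8.146.

Posterior mean ≈ 8.146; posterior SD ≈ 0.989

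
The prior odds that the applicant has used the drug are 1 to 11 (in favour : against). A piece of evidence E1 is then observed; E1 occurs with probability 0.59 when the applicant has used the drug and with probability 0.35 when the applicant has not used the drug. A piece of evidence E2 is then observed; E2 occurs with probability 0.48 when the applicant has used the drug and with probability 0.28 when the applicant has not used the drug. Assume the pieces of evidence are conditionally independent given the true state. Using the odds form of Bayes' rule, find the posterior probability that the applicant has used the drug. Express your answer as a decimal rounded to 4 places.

Prior odds = 1/11 = 0.090909.
Likelihood ratio for E1 = 0.59/0.35 = 1.6857.
Likelihood ratio for E2 = 0.48/0.28 = 1.7143.
Posterior odds = prior odds × LR₁ × LR₂ = 0.26271.
Posterior probability = odds/(1+odds) = 0.26271/1.2627 = 0.2081.

Posterior probability ≈ 0.2081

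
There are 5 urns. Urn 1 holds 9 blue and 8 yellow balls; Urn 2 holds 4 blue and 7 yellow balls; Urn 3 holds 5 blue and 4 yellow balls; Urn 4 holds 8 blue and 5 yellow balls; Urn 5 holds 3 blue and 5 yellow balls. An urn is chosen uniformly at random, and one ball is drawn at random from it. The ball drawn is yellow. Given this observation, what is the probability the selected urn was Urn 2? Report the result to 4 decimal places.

Posterior probability ≈ 0.2485

P(yellow|Urn 1) = 0.4706; P(yellow|Urn 2) = 0.6364; P(yellow|Urn 3) = 0.4444; P(yellow|Urn 4) = 0.3846; P(yellow|Urn 5) = 0.625.
Prior × likelihood for each source: 0.2·0.4706=0.09412, 0.2·0.6364=0.1273, 0.2·0.4444=0.08889, 0.2·0.3846=0.07692, 0.2·0.625=0.1250. Summing gives P(yellow) = 0.51220.
P(Urn 2 | yellow) = 0.1273 / 0.51220 = 0.2485.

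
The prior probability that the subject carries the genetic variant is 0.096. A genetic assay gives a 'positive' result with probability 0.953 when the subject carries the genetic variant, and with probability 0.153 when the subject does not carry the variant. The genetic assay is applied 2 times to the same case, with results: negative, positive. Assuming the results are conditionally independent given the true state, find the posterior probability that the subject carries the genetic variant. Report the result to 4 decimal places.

With H the event that the subject carries the genetic variant, the joint likelihood of the observed sequence is P(data|H) = 0.047·0.953 = 0.044791 and P(data|¬H) = 0.847·0.153 = 0.12959.
Bayes: P(H|data) = 0.096·0.044791 / (0.096·0.044791 + 0.904·0.12959) = 0.0042999/0.12145 = 0.0354.

Posterior P(H) ≈ 0.0354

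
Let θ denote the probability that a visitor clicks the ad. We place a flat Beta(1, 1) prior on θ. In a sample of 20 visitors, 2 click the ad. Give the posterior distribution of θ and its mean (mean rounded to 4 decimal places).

The binomial likelihood is conjugate to the Beta prior: with 2 successes and 18 failures, the posterior is Beta(1+2, 1+18) = Beta(3, 19).
Posterior mean = α/(α+β) = 3/22 = 0.1364.

Posterior: Beta(3, 19); mean ≈ 0.1364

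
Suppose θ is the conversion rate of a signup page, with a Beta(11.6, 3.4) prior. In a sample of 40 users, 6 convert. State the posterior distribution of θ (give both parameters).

The binomial likelihood is conjugate to the Beta prior: with 6 successes and 34 failures, the posterior is Beta(11.6+6, 3.4+34) = Beta(17.6, 37.4).

Posterior: Beta(17.6, 37.4)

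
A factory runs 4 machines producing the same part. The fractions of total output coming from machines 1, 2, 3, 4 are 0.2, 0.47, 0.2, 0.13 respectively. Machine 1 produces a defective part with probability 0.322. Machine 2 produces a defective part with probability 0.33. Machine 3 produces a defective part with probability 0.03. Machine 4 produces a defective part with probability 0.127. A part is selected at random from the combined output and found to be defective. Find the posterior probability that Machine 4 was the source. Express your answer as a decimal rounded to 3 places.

P(defective|M1) = 0.322; P(defective|M2) = 0.33; P(defective|M3) = 0.03; P(defective|M4) = 0.127.
Prior × likelihood for each source: 0.2·0.322=0.06440, 0.47·0.33=0.1551, 0.2·0.03=0.006000, 0.13·0.127=0.01651. Summing gives P(defective) = 0.24201.
P(Machine 4 | defective) = 0.01651 / 0.24201 = 0.068.

Posterior probability ≈ 0.068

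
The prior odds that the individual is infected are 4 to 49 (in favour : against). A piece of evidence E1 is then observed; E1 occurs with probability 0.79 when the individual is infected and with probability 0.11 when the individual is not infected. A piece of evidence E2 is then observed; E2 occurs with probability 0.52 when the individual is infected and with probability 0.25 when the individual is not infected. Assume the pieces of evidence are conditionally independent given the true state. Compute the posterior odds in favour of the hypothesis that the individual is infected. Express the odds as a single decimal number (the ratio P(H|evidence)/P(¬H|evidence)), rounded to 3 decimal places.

Posterior odds ≈ 1.219

Prior odds = 4/49 = 0.081633. In log-odds, ln(0.081633) = -2.5055.
Add log likelihood ratios: ln(7.1818) + ln(2.0800) = 2.7039.
Posterior log-odds = 0.19839, so posterior odds = exp(0.19839) = 1.2194.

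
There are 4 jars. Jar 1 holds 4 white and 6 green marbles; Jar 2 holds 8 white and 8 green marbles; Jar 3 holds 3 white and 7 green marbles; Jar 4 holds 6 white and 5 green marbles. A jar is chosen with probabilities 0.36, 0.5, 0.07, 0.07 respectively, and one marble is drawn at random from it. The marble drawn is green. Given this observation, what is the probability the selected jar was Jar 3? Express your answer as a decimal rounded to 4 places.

P(green|Jar 1) = 0.6; P(green|Jar 2) = 0.5; P(green|Jar 3) = 0.7; P(green|Jar 4) = 0.4545.
Prior × likelihood for each source: 0.36·0.6=0.2160, 0.5·0.5=0.2500, 0.07·0.7=0.04900, 0.07·0.4545=0.03182. Summing gives P(green) = 0.54682.
P(Jar 3 | green) = 0.04900 / 0.54682 = 0.0896.

Posterior probability ≈ 0.0896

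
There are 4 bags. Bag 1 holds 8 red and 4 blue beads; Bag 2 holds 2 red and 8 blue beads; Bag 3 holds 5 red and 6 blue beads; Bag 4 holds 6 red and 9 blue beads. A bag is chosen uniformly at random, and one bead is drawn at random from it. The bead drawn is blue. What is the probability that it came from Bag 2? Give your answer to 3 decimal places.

Tabulate prior·likelihood by source: [1] prior 0.25, lik 0.3333, product 0.08333; [2] prior 0.25, lik 0.8, product 0.2000; [3] prior 0.25, lik 0.5455, product 0.1364; [4] prior 0.25, lik 0.6, product 0.1500.
Normalizing constant = 0.56970; the posterior for Bag 2 is its product over the sum, 0.2000/0.56970 = 0.351.

Posterior probability ≈ 0.351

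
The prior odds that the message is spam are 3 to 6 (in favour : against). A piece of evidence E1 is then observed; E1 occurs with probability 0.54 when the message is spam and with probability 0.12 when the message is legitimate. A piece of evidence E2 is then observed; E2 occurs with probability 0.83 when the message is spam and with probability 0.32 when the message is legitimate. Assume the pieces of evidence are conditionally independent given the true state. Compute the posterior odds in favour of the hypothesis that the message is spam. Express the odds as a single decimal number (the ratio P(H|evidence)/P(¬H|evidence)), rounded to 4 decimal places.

Prior odds = 3/6 = 0.50000. In log-odds, ln(0.50000) = -0.69315.
Add log likelihood ratios: ln(4.5000) + ln(2.5938) = 2.4572.
Posterior log-odds = 1.7640, so posterior odds = exp(1.7640) = 5.8359.

Posterior odds ≈ 5.8359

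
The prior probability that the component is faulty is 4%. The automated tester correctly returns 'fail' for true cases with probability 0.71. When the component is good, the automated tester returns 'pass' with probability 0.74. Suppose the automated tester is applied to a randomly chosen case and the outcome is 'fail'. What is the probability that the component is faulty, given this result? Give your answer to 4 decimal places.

Write H for 'the component is faulty'. Prior odds H:¬H = 0.04/0.96 = 0.041667. For the 'fail' outcome, the likelihood ratio is 0.71/0.26 = 2.7308.
Posterior odds = 0.041667 × 2.7308 = 0.11378, so P(H|E) = 0.11378/(1+0.11378) = 0.1022.

P(H | E) ≈ 0.1022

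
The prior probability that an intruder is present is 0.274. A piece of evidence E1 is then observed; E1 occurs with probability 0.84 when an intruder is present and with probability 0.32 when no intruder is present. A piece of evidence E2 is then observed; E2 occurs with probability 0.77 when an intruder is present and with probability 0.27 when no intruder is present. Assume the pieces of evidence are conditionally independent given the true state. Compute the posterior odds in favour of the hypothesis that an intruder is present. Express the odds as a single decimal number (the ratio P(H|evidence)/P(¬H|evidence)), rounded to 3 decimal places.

Prior odds = 0.274/(1−0.274) = 0.37741.
Likelihood ratio for E1 = 0.84/0.32 = 2.6250.
Likelihood ratio for E2 = 0.77/0.27 = 2.8519.
Posterior odds = prior odds × LR₁ × LR₂ = 2.8253.

Posterior odds ≈ 2.825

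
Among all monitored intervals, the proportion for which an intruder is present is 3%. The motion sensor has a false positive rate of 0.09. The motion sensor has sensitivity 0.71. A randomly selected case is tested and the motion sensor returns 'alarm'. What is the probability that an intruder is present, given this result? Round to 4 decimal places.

Write H for 'an intruder is present'. Prior odds H:¬H = 0.03/0.97 = 0.030928. For the 'alarm' outcome, the likelihood ratio is 0.71/0.09 = 7.8889.
Posterior odds = 0.030928 × 7.8889 = 0.24399, so P(H|E) = 0.24399/(1+0.24399) = 0.1961.

P(H | E) ≈ 0.1961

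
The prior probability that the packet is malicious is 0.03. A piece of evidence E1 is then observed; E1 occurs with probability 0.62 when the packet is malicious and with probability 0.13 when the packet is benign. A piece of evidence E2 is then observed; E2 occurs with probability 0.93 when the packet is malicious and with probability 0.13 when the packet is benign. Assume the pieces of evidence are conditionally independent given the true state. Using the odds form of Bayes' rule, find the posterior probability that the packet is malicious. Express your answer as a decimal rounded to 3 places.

Prior odds = 0.03/(1−0.03) = 0.030928.
Likelihood ratio for E1 = 0.62/0.13 = 4.7692.
Likelihood ratio for E2 = 0.93/0.13 = 7.1538.
Posterior odds = prior odds × LR₁ × LR₂ = 1.0552.
Posterior probability = odds/(1+odds) = 1.0552/2.0552 = 0.513.

Posterior probability ≈ 0.513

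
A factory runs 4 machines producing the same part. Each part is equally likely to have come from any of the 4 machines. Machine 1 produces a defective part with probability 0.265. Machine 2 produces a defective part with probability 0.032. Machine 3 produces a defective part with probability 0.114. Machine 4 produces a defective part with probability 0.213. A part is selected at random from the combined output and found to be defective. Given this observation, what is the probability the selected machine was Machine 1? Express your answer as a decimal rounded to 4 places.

Tabulate prior·likelihood by source: [1] prior 0.25, lik 0.265, product 0.06625; [2] prior 0.25, lik 0.032, product 0.008000; [3] prior 0.25, lik 0.114, product 0.02850; [4] prior 0.25, lik 0.213, product 0.05325.
Normalizing constant = 0.15600; the posterior for Machine 1 is its product over the sum, 0.06625/0.15600 = 0.4247.

Posterior probability ≈ 0.4247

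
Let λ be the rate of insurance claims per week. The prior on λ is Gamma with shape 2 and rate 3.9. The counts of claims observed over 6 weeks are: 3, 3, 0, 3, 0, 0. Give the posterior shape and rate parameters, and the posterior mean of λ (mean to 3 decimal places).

Total count ∑xᵢ = 9 over n = 6 weeks.
Gamma is conjugate to the Poisson likelihood: posterior is Gamma(shape = 2+9 = 11, rate = 3.9+6 = 9.9).
Posterior mean = shape/rate = 11/9.9 = 1.111.

Posterior: Gamma(shape=11, rate=9.9); mean ≈ 1.111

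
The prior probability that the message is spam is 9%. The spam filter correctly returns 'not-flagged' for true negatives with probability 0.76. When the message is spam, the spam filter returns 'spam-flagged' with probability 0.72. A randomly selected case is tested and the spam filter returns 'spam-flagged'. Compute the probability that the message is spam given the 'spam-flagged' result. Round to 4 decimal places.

P(H | E) ≈ 0.2288

Write H for 'the message is spam'. Prior odds H:¬H = 0.09/0.91 = 0.098901. For the 'spam-flagged' outcome, the likelihood ratio is 0.72/0.24 = 3.0000.
Posterior odds = 0.098901 × 3.0000 = 0.29670, so P(H|E) = 0.29670/(1+0.29670) = 0.2288.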